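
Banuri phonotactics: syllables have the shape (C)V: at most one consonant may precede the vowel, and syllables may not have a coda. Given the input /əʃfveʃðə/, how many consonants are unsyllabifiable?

3

The consonants /ʃ/, /f/, /ʃ/ cannot be parsed into a legal (C)V syllable (no codas are permitted; onsets are limited to one consonant).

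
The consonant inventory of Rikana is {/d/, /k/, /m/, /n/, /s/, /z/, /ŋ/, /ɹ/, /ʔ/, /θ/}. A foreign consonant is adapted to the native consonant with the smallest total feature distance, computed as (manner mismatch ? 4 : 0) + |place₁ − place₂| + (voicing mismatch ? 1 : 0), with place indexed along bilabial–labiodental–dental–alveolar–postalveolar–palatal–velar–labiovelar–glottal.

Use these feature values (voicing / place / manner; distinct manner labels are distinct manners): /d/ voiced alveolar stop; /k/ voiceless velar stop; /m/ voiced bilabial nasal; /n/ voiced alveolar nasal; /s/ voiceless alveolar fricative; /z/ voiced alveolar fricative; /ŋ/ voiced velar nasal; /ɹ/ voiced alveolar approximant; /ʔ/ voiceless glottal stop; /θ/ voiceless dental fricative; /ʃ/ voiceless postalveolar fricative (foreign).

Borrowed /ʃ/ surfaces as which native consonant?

s

/s/ is closest: same manner (fricative), place distance 1 (postalveolar→alveolar), same voicing; total 1. Next closest is /z/ at distance 2.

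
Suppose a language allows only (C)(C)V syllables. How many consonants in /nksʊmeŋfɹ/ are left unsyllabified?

4

Syllabifying with onset maximization leaves /n/, /ŋ/, /f/, /ɹ/ stranded (no codas are permitted; onsets may contain at most 2 consonants).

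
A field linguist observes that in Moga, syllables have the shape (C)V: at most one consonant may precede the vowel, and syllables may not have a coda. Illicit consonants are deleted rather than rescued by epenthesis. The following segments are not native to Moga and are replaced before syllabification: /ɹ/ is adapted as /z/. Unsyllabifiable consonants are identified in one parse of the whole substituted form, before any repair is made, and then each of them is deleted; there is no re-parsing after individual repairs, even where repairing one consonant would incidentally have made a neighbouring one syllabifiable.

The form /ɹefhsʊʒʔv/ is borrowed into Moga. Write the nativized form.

Substitution: /ɹ/ → /z/, giving /zefhsʊʒʔv/.
Syllabifying with onset maximization leaves /f/, /h/, /ʒ/, /ʔ/, /v/ stranded (no codas are permitted; onsets are limited to one consonant).
Each unlicensed consonant is deleted: /f/, /h/, /ʒ/, /ʔ/, /v/.

zesʊ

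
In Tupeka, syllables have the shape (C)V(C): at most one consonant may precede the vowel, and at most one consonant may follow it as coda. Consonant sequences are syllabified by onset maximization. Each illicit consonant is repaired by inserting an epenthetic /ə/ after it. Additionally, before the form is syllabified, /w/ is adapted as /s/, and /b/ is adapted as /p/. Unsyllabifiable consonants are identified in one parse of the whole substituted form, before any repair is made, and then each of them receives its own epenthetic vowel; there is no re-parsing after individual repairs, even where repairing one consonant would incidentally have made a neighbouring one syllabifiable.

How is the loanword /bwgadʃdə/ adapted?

Substitution: /b/ → /p/, /w/ → /s/, giving /psgadʃdə/.
Under (C)V(C), the unsyllabifiable consonants are /p/, /s/, /ʃ/ (at most one coda consonant is licensed; onsets are limited to one consonant).
Each unlicensed consonant becomes the onset of a new syllable: /p/ → /pə/, /s/ → /sə/, /ʃ/ → /ʃə/.

pəsəgadʃədə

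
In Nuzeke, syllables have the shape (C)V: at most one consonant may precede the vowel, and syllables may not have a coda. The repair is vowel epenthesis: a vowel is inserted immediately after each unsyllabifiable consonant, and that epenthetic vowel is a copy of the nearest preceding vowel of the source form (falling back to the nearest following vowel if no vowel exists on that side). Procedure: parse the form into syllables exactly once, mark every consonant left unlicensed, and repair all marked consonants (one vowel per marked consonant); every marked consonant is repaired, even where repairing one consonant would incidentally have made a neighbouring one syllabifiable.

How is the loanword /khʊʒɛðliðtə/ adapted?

The consonants /k/, /ð/, /ð/ cannot be parsed into a legal (C)V syllable (no codas are permitted; onsets are limited to one consonant).
Epenthesis after each stranded consonant: /k/ → /kʊ/, /ð/ → /ðɛ/, /ð/ → /ði/.

kʊhʊʒɛðɛliðitə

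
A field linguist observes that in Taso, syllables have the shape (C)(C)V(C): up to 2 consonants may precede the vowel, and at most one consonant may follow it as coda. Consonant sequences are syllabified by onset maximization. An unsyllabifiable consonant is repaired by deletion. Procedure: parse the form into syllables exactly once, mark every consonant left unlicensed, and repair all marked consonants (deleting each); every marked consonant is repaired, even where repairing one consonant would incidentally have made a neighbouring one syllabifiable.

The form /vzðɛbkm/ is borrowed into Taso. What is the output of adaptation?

zðɛb

Syllabifying with onset maximization leaves /v/, /k/, /m/ stranded (at most one coda consonant is licensed; onsets may contain at most 2 consonants).
Each unlicensed consonant is deleted: /v/, /k/, /m/.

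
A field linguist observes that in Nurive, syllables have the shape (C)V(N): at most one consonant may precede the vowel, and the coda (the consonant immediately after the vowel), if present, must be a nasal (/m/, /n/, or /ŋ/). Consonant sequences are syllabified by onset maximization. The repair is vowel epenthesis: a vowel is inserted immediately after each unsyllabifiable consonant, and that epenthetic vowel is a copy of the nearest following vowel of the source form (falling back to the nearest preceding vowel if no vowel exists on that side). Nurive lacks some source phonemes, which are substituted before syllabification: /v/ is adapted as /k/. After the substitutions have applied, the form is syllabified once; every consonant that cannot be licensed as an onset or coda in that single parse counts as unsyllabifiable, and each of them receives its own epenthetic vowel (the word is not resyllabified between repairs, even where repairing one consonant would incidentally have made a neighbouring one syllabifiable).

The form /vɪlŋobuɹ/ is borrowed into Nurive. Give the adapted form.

Substitution: /v/ → /k/, giving /kɪlŋobuɹ/.
Syllabifying with onset maximization leaves /l/, /ɹ/ stranded (only a nasal (/m/, /n/, or /ŋ/) is licensed in coda position; onsets are limited to one consonant).
Inserting the epenthetic vowel yields /l/ → /lo/, /ɹ/ → /ɹu/.

kɪloŋobuɹu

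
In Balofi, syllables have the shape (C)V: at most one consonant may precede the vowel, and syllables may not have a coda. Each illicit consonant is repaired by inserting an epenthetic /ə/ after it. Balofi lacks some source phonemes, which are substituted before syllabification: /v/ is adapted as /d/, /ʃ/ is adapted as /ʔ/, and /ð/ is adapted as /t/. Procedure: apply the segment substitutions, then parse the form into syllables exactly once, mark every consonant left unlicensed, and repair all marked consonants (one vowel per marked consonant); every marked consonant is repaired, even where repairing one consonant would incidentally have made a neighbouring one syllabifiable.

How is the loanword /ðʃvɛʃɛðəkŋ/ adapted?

Substitution: /ð/ → /t/, /ʃ/ → /ʔ/, /v/ → /d/, giving /tʔdɛʔɛtəkŋ/.
Syllabifying with onset maximization leaves /t/, /ʔ/, /k/, /ŋ/ stranded (no codas are permitted; onsets are limited to one consonant).
Each unlicensed consonant becomes the onset of a new syllable: /t/ → /tə/, /ʔ/ → /ʔə/, /k/ → /kə/, /ŋ/ → /ŋə/.

təʔədɛʔɛtəkəŋə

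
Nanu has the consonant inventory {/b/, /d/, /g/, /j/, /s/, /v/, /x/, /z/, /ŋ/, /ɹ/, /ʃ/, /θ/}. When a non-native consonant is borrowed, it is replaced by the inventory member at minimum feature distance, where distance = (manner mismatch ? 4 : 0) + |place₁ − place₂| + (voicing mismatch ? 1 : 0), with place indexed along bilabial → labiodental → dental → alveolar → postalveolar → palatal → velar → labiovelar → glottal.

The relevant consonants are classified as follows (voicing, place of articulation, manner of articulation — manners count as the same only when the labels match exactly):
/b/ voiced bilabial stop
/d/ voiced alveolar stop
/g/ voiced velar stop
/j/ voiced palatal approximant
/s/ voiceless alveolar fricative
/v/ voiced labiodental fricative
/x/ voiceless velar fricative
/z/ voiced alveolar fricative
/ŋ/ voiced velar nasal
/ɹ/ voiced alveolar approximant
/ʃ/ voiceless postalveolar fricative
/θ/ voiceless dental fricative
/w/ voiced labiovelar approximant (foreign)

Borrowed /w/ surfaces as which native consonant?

j

/j/ is closest: same manner (approximant), place distance 2 (labiovelar→palatal), same voicing; total 2. Next closest is /ɹ/ at distance 4.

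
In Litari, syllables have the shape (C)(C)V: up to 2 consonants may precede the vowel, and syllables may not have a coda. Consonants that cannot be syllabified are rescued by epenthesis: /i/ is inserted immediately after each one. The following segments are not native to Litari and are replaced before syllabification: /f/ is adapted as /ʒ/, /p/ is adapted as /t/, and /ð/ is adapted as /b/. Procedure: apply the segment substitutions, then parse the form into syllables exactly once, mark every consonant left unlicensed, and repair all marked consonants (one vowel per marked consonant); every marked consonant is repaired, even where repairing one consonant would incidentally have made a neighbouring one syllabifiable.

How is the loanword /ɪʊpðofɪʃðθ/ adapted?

ɪʊtboʒɪʃibiθi

Substitution: /p/ → /t/, /ð/ → /b/, /f/ → /ʒ/, giving /ɪʊtboʒɪʃbθ/.
Under (C)(C)V, the unsyllabifiable consonants are /ʃ/, /b/, /θ/ (no codas are permitted; onsets may contain at most 2 consonants).
Epenthesis after each stranded consonant: /ʃ/ → /ʃi/, /b/ → /bi/, /θ/ → /θi/.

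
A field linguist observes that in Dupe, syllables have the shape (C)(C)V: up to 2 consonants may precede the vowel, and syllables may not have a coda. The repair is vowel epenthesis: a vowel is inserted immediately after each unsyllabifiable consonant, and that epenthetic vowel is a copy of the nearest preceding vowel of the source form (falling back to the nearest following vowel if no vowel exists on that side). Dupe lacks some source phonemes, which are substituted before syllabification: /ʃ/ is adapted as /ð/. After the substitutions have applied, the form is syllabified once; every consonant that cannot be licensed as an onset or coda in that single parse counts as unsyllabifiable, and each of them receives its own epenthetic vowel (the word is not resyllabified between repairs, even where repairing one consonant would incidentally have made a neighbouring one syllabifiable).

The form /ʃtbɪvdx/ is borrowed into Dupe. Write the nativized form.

ðɪtbɪvɪdɪxɪ

Substitution: /ʃ/ → /ð/, giving /ðtbɪvdx/.
Under (C)(C)V, the unsyllabifiable consonants are /ð/, /v/, /d/, /x/ (no codas are permitted; onsets may contain at most 2 consonants).
Epenthesis after each stranded consonant: /ð/ → /ðɪ/, /v/ → /vɪ/, /d/ → /dɪ/, /x/ → /xɪ/.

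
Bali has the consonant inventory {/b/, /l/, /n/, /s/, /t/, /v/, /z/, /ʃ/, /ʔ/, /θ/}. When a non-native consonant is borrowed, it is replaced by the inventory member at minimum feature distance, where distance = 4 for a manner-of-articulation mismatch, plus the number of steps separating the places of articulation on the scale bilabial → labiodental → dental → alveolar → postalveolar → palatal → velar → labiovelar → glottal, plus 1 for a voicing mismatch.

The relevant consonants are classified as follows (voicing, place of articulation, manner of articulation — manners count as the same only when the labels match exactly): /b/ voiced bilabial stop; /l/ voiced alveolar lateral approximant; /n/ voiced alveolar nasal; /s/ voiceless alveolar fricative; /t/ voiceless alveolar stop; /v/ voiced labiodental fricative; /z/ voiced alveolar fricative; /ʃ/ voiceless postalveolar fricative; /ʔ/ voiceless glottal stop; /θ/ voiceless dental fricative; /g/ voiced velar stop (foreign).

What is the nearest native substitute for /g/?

ʔ

/ʔ/ is closest: same manner (stop), place distance 2 (velar→glottal), voicing differs (+1); total 3. Next closest is /t/ at distance 4.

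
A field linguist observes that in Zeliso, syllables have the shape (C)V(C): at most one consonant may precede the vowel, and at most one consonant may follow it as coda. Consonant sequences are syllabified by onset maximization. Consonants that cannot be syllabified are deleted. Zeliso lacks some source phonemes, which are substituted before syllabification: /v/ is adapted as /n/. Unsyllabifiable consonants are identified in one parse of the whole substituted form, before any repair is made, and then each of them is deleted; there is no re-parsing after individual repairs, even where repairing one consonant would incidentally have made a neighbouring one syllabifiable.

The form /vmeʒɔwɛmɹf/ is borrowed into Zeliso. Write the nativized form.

meʒɔwɛm

Substitution: /v/ → /n/, giving /nmeʒɔwɛmɹf/.
Syllabifying with onset maximization leaves /n/, /ɹ/, /f/ stranded (at most one coda consonant is licensed; onsets are limited to one consonant).
Each unlicensed consonant is deleted: /n/, /ɹ/, /f/.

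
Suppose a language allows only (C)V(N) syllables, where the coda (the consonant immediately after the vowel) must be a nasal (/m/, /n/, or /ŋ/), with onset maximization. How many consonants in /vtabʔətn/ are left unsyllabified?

4

Under (C)V(N), the unsyllabifiable consonants are /v/, /b/, /t/, /n/ (only a nasal (/m/, /n/, or /ŋ/) is licensed in coda position; onsets are limited to one consonant).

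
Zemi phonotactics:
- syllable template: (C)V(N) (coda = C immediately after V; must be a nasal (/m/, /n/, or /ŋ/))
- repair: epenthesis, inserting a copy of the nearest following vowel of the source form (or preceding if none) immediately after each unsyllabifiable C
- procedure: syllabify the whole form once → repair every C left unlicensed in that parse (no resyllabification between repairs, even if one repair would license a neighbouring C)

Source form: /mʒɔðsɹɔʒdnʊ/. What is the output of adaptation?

mɔʒɔðɔsɔɹɔʒʊdʊnʊ

Syllabifying with onset maximization leaves /m/, /ð/, /s/, /ʒ/, /d/ stranded (only a nasal (/m/, /n/, or /ŋ/) is licensed in coda position; onsets are limited to one consonant).
Inserting the epenthetic vowel yields /m/ → /mɔ/, /ð/ → /ðɔ/, /s/ → /sɔ/, /ʒ/ → /ʒʊ/, /d/ → /dʊ/.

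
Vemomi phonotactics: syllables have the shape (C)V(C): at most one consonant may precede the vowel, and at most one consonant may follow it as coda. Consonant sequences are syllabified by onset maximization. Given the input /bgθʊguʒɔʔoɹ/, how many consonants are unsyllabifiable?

2

Under (C)V(C), the unsyllabifiable consonants are /b/, /g/ (at most one coda consonant is licensed; onsets are limited to one consonant).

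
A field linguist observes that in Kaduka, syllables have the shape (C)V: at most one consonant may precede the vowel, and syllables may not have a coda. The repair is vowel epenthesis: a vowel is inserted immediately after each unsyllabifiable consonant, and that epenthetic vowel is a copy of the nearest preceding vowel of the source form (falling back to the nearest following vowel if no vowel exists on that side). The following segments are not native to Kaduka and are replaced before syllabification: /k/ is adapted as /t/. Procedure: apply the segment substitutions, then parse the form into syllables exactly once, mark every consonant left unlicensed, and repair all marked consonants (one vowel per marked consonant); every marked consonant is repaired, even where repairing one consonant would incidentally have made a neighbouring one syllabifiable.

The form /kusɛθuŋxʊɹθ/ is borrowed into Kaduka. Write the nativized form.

Substitution: /k/ → /t/, giving /tusɛθuŋxʊɹθ/.
Syllabifying with onset maximization leaves /ŋ/, /ɹ/, /θ/ stranded (no codas are permitted; onsets are limited to one consonant).
Epenthesis after each stranded consonant: /ŋ/ → /ŋu/, /ɹ/ → /ɹʊ/, /θ/ → /θʊ/.

tusɛθuŋuxʊɹʊθʊ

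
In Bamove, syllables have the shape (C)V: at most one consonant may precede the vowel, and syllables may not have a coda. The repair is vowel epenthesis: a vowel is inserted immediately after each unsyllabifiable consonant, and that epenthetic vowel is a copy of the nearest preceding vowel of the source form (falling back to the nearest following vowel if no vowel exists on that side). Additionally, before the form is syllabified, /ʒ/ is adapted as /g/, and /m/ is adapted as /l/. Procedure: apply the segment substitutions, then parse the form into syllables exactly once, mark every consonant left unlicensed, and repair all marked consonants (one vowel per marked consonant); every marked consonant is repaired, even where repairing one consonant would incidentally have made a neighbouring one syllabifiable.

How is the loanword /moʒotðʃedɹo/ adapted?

Substitution: /m/ → /l/, /ʒ/ → /g/, giving /logotðʃedɹo/.
Syllabifying with onset maximization leaves /t/, /ð/, /d/ stranded (no codas are permitted; onsets are limited to one consonant).
Epenthesis after each stranded consonant: /t/ → /to/, /ð/ → /ðo/, /d/ → /de/.

logotoðoʃedeɹo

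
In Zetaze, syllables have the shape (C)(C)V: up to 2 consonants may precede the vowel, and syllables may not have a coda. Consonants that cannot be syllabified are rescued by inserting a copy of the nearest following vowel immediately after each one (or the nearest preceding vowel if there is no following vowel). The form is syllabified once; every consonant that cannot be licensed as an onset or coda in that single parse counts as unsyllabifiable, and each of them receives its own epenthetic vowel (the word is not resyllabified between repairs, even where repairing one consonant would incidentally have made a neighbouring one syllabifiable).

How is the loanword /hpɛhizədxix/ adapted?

hpɛhizədxixi

Under (C)(C)V, the unsyllabifiable consonants are /x/ (no codas are permitted; onsets may contain at most 2 consonants).
Each unlicensed consonant becomes the onset of a new syllable: /x/ → /xi/.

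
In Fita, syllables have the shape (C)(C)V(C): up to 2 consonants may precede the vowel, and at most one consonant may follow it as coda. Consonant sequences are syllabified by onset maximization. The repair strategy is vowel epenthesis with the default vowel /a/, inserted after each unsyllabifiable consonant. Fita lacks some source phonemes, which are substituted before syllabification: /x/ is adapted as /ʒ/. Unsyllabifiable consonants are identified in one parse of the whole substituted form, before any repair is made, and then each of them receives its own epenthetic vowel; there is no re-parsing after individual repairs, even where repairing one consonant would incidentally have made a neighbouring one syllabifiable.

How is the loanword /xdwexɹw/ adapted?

ʒadweʒɹawa

Substitution: /x/ → /ʒ/, giving /ʒdweʒɹw/.
The consonants /ʒ/, /ɹ/, /w/ cannot be parsed into a legal (C)(C)V(C) syllable (at most one coda consonant is licensed; onsets may contain at most 2 consonants).
Epenthesis after each stranded consonant: /ʒ/ → /ʒa/, /ɹ/ → /ɹa/, /w/ → /wa/.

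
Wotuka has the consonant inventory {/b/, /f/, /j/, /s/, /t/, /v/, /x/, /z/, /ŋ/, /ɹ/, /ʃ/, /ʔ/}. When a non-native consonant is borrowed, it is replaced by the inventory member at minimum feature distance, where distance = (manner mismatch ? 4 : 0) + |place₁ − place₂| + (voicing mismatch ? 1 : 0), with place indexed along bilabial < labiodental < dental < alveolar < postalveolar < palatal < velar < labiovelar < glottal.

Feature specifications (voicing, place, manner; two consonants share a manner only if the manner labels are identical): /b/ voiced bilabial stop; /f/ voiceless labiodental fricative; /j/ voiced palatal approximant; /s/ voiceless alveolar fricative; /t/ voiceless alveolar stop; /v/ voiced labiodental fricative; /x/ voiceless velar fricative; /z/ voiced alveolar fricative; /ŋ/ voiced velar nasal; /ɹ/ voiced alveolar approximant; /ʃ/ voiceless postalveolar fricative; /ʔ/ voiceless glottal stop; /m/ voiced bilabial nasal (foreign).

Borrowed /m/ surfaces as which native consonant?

b

/b/ is closest: manner differs (nasal→stop, +4), place distance 0 (bilabial→bilabial), same voicing; total 4. Next closest is /v/ at distance 5.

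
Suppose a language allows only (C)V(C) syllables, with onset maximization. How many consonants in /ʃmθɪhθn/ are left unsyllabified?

Syllabifying with onset maximization leaves /ʃ/, /m/, /θ/, /n/ stranded (at most one coda consonant is licensed; onsets are limited to one consonant).

4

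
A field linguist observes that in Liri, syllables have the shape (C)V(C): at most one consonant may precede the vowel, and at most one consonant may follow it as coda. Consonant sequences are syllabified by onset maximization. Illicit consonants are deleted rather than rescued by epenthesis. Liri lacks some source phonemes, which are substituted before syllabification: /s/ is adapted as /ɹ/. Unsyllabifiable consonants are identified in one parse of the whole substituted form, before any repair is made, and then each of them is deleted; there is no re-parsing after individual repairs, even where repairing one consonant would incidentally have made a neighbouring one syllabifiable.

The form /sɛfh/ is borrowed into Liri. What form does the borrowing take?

ɹɛf

Substitution: /s/ → /ɹ/, giving /ɹɛfh/.
Syllabifying with onset maximization leaves /h/ stranded (at most one coda consonant is licensed; onsets are limited to one consonant).
Deleting the stranded consonants removes /h/.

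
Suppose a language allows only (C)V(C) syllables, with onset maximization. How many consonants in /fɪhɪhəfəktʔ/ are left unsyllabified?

The consonants /t/, /ʔ/ cannot be parsed into a legal (C)V(C) syllable (at most one coda consonant is licensed; onsets are limited to one consonant).

2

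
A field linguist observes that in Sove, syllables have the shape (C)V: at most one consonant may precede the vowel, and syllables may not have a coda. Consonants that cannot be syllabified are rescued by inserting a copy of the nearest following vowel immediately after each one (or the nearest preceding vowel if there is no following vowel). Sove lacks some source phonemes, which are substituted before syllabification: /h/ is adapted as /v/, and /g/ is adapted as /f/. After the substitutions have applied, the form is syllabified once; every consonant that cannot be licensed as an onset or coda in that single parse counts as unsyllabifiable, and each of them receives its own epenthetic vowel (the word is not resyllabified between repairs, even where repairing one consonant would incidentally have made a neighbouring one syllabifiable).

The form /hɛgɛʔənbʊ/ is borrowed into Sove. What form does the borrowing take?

Substitution: /h/ → /v/, /g/ → /f/, giving /vɛfɛʔənbʊ/.
The consonants /n/ cannot be parsed into a legal (C)V syllable (no codas are permitted; onsets are limited to one consonant).
Inserting the epenthetic vowel yields /n/ → /nʊ/.

vɛfɛʔənʊbʊ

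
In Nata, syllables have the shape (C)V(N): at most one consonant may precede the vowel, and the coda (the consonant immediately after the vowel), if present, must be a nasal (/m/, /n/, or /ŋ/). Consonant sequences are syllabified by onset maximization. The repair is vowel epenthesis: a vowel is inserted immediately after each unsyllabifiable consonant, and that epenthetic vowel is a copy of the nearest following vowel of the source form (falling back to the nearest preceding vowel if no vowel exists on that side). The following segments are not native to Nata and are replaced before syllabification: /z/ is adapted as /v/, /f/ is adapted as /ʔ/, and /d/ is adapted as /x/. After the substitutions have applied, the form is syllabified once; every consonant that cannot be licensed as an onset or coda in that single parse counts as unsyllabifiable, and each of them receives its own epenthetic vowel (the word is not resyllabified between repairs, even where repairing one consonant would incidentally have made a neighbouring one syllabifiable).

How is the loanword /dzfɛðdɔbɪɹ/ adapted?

xɛvɛʔɛðɔxɔbɪɹɪ

Substitution: /d/ → /x/, /z/ → /v/, /f/ → /ʔ/, giving /xvʔɛðxɔbɪɹ/.
Under (C)V(N), the unsyllabifiable consonants are /x/, /v/, /ð/, /ɹ/ (only a nasal (/m/, /n/, or /ŋ/) is licensed in coda position; onsets are limited to one consonant).
Epenthesis after each stranded consonant: /x/ → /xɛ/, /v/ → /vɛ/, /ð/ → /ðɔ/, /ɹ/ → /ɹɪ/.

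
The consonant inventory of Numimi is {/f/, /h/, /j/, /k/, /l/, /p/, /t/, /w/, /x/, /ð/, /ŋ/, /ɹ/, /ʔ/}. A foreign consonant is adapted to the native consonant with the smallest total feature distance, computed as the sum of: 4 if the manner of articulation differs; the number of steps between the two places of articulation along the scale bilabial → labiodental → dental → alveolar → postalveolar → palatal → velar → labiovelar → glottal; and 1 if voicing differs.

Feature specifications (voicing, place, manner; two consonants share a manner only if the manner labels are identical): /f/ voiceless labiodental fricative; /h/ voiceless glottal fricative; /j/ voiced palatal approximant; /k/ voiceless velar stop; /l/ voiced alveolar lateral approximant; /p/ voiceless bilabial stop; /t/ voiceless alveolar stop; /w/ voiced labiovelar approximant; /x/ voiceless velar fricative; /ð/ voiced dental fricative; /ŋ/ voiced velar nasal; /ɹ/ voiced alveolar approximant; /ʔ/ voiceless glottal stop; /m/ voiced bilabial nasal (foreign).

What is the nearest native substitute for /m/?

/p/ is closest: manner differs (nasal→stop, +4), place distance 0 (bilabial→bilabial), voicing differs (+1); total 5. Next closest is /f/ at distance 6.

p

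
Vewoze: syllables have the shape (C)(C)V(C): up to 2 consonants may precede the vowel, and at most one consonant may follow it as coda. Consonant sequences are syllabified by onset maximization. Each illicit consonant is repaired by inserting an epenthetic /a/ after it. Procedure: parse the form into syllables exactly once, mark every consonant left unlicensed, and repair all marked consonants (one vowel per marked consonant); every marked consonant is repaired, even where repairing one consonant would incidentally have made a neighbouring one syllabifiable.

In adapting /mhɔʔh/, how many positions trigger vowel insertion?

1

The unsyllabifiable consonants are /h/; each receives one epenthetic vowel.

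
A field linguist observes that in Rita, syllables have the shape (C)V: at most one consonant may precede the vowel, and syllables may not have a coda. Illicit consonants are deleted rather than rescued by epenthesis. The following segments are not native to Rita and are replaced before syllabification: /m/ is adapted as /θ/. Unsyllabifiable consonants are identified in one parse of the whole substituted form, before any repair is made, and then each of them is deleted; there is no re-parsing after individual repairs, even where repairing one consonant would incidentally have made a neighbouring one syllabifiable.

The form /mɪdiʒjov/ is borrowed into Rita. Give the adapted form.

Substitution: /m/ → /θ/, giving /θɪdiʒjov/.
Syllabifying with onset maximization leaves /ʒ/, /v/ stranded (no codas are permitted; onsets are limited to one consonant).
Each unlicensed consonant is deleted: /ʒ/, /v/.

θɪdijo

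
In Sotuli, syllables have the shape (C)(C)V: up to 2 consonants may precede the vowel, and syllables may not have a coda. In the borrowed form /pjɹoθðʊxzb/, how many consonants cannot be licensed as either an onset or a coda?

4

Under (C)(C)V, the unsyllabifiable consonants are /p/, /x/, /z/, /b/ (no codas are permitted; onsets may contain at most 2 consonants).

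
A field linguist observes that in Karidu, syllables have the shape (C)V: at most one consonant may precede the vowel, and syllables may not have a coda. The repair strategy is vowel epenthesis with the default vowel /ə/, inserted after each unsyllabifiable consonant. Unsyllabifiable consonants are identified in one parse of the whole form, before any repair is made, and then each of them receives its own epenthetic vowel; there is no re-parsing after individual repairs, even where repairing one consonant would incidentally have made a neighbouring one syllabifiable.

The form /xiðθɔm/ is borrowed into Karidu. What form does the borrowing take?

The consonants /ð/, /m/ cannot be parsed into a legal (C)V syllable (no codas are permitted; onsets are limited to one consonant).
Epenthesis after each stranded consonant: /ð/ → /ðə/, /m/ → /mə/.

xiðəθɔmə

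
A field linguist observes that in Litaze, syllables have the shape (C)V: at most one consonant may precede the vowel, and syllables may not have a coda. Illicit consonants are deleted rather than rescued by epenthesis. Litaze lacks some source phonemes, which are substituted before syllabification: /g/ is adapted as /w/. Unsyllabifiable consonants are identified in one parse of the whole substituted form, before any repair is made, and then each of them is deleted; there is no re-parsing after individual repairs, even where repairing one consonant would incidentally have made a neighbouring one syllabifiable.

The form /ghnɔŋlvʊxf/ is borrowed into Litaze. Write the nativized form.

Substitution: /g/ → /w/, giving /whnɔŋlvʊxf/.
Syllabifying with onset maximization leaves /w/, /h/, /ŋ/, /l/, /x/, /f/ stranded (no codas are permitted; onsets are limited to one consonant).
Deleting the stranded consonants removes /w/, /h/, /ŋ/, /l/, /x/, /f/.

nɔvʊ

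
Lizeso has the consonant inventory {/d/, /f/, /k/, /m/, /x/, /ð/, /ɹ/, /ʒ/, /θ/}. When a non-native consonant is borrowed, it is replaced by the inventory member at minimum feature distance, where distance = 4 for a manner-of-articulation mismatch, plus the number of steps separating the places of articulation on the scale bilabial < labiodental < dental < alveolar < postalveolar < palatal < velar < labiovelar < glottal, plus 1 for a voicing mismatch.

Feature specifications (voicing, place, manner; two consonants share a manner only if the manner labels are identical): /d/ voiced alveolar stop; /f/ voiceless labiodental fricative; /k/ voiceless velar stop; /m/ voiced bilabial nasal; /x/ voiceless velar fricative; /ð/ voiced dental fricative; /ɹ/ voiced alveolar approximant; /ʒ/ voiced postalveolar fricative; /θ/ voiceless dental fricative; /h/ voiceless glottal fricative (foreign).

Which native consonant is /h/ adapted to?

/x/ is closest: same manner (fricative), place distance 2 (glottal→velar), same voicing; total 2. Next closest is /ʒ/ at distance 5.

x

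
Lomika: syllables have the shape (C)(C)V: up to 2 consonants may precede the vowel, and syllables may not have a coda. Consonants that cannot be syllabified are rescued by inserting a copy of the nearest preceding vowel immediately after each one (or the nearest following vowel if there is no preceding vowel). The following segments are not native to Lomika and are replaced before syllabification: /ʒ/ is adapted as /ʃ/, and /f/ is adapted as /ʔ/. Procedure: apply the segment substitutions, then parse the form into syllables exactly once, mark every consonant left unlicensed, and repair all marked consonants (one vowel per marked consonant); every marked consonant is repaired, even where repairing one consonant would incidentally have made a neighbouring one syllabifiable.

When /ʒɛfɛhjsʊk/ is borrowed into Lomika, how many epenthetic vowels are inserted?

2

After substitution the input is /ʃɛʔɛhjsʊk/.
The unsyllabifiable consonants are /h/, /k/; each receives one epenthetic vowel.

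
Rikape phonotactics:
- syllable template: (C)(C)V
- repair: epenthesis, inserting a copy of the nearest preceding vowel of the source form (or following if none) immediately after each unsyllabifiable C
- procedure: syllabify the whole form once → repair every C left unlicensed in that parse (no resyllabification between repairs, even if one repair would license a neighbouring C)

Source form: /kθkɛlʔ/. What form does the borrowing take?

Syllabifying with onset maximization leaves /k/, /l/, /ʔ/ stranded (no codas are permitted; onsets may contain at most 2 consonants).
Each unlicensed consonant becomes the onset of a new syllable: /k/ → /kɛ/, /l/ → /lɛ/, /ʔ/ → /ʔɛ/.

kɛθkɛlɛʔɛ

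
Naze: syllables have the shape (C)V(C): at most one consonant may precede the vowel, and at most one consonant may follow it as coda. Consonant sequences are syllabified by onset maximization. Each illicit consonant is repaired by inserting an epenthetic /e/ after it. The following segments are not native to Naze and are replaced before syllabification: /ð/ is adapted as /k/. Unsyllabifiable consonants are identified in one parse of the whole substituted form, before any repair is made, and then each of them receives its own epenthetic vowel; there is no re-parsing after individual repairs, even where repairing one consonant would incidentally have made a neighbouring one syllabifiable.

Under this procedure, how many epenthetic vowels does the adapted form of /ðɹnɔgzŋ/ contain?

4

After substitution the input is /kɹnɔgzŋ/.
The unsyllabifiable consonants are /k/, /ɹ/, /z/, /ŋ/; each receives one epenthetic vowel.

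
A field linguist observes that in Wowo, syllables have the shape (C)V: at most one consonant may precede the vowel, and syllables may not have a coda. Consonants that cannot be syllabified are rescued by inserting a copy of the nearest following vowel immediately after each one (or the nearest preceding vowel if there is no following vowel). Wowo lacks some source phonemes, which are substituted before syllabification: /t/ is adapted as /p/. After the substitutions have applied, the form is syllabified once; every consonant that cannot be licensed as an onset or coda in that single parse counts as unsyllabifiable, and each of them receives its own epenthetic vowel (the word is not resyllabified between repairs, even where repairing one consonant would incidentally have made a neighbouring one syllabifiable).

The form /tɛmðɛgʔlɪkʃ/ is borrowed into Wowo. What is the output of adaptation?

Substitution: /t/ → /p/, giving /pɛmðɛgʔlɪkʃ/.
Under (C)V, the unsyllabifiable consonants are /m/, /g/, /ʔ/, /k/, /ʃ/ (no codas are permitted; onsets are limited to one consonant).
Each unlicensed consonant becomes the onset of a new syllable: /m/ → /mɛ/, /g/ → /gɪ/, /ʔ/ → /ʔɪ/, /k/ → /kɪ/, /ʃ/ → /ʃɪ/.

pɛmɛðɛgɪʔɪlɪkɪʃɪ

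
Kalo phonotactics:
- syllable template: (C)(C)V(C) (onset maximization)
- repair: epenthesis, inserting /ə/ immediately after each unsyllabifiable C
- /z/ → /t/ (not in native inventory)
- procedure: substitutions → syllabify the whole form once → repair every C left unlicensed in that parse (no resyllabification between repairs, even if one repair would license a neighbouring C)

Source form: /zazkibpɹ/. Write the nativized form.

Substitution: /z/ → /t/, giving /tatkibpɹ/.
Under (C)(C)V(C), the unsyllabifiable consonants are /p/, /ɹ/ (at most one coda consonant is licensed; onsets may contain at most 2 consonants).
Each unlicensed consonant becomes the onset of a new syllable: /p/ → /pə/, /ɹ/ → /ɹə/.

tatkibpəɹə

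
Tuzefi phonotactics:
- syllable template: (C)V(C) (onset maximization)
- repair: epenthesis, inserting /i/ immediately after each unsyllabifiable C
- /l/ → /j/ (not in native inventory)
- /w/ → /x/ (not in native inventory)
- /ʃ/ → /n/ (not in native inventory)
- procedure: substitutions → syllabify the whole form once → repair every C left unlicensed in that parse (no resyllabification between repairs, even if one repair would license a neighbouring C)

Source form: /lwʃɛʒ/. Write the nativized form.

jixinɛʒ

Substitution: /l/ → /j/, /w/ → /x/, /ʃ/ → /n/, giving /jxnɛʒ/.
Syllabifying with onset maximization leaves /j/, /x/ stranded (at most one coda consonant is licensed; onsets are limited to one consonant).
Inserting the epenthetic vowel yields /j/ → /ji/, /x/ → /xi/.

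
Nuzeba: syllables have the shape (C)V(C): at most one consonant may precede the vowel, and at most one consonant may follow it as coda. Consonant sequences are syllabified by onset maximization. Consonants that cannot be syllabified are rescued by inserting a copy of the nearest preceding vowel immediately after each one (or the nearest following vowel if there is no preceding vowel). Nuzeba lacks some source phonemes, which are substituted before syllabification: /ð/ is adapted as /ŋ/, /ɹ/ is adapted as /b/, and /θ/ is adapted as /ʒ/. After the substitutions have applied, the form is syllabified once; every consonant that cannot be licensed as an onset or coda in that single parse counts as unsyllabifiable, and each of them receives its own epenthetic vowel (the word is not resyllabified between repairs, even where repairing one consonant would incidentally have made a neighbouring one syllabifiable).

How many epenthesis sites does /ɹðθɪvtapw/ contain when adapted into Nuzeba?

3

After substitution the input is /bŋʒɪvtapw/.
The unsyllabifiable consonants are /b/, /ŋ/, /w/; each receives one epenthetic vowel.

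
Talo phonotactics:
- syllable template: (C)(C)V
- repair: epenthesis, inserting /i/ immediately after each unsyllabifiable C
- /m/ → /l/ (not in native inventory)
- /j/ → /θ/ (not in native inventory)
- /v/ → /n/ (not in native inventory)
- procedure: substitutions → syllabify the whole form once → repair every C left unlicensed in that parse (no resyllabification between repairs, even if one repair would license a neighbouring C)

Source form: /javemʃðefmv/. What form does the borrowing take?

θaneliʃðefilini

Substitution: /j/ → /θ/, /v/ → /n/, /m/ → /l/, giving /θanelʃðefln/.
Syllabifying with onset maximization leaves /l/, /f/, /l/, /n/ stranded (no codas are permitted; onsets may contain at most 2 consonants).
Epenthesis after each stranded consonant: /l/ → /li/, /f/ → /fi/, /l/ → /li/, /n/ → /ni/.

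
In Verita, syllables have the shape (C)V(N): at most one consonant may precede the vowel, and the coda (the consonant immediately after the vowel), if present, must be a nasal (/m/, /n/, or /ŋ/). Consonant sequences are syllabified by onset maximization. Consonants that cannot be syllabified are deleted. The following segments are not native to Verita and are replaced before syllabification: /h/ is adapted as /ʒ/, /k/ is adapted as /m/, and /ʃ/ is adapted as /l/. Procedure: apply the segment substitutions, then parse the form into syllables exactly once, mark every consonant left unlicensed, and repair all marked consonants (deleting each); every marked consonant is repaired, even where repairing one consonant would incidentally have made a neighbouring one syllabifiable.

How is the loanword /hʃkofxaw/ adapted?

Substitution: /h/ → /ʒ/, /ʃ/ → /l/, /k/ → /m/, giving /ʒlmofxaw/.
Syllabifying with onset maximization leaves /ʒ/, /l/, /f/, /w/ stranded (only a nasal (/m/, /n/, or /ŋ/) is licensed in coda position; onsets are limited to one consonant).
Deletion applies to /ʒ/, /l/, /f/, /w/.

moxa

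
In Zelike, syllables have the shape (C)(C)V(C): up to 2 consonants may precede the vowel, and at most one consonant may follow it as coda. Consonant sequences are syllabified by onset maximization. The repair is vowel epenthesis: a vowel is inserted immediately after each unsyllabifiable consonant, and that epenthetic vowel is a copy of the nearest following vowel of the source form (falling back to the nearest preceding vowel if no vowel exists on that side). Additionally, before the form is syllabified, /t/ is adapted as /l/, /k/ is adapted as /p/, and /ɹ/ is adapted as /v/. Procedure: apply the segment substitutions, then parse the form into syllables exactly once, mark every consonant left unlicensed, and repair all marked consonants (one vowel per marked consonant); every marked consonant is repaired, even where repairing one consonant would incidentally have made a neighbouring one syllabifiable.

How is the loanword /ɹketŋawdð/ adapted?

vpelŋawdaða

Substitution: /ɹ/ → /v/, /k/ → /p/, /t/ → /l/, giving /vpelŋawdð/.
Under (C)(C)V(C), the unsyllabifiable consonants are /d/, /ð/ (at most one coda consonant is licensed; onsets may contain at most 2 consonants).
Inserting the epenthetic vowel yields /d/ → /da/, /ð/ → /ða/.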